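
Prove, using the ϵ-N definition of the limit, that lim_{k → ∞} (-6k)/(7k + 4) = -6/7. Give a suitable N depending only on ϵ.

Suppose ϵ > 0. For k ≥ 1, |(-6k)/(7k + 4) + 6/7| = |24|/(7(7k + 4)) = 24/(7(7k + 4)).
Since 7k + 4 ≥ 7k for k ≥ 1, this is ≤ 24/(7·7k) = (24/49)/k.
So |(-6k)/(7k + 4) + 6/7| < ϵ whenever k > (24/49)/ϵ.
Take N = (24/49)/ϵ. If k > N then |(-6k)/(7k + 4) + 6/7| ≤ (24/49)/k < ϵ.

N = (24/49)/ϵ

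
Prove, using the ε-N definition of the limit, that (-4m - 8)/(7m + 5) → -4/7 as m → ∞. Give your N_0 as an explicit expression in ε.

Let ε > 0 be given. For m ≥ 1, |(-4m - 8)/(7m + 5) + 4/7| = |-36|/(7(7m + 5)) = 36/(7(7m + 5)).
Since 7m + 5 ≥ 7m for m ≥ 1, this is ≤ 36/(7·7m) = (36/49)/m.
So |(-4m - 8)/(7m + 5) + 4/7| < ε whenever m > (36/49)/ε.
Take N_0 = (36/49)/ε. If m > N_0 then |(-4m - 8)/(7m + 5) + 4/7| ≤ (36/49)/m < ε.

N_0 = (36/49)/ε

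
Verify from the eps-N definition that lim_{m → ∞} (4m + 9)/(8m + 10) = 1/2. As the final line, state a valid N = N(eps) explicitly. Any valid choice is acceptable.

Suppose eps > 0. For m ≥ 1, |(4m + 9)/(8m + 10) − (1/2)| = |32|/(8(8m + 10)) = 32/(8(8m + 10)).
Since 8m + 10 ≥ 8m for m ≥ 1, this is ≤ 32/(8·8m) = (1/2)/m.
So |(4m + 9)/(8m + 10) − (1/2)| < eps whenever m > (1/2)/eps.
Take N = (1/2)/eps. If m > N then |(4m + 9)/(8m + 10) − (1/2)| ≤ (1/2)/m < eps.

N = (1/2)/eps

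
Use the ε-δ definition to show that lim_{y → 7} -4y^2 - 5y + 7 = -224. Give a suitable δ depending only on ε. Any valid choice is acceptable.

δ = min(2, ε/69)

Let ε > 0 be given. We want δ > 0 such that 0 < |y − 7| < δ implies |(-4y^2 - 5y + 7) + 224| < ε.
(-4y^2 - 5y + 7) + 224 = -4y^2 - 5y + 231 = (y − 7)(-4y - 33).
So |(-4y^2 - 5y + 7) + 224| = |y − 7|·|-4y - 33|.
Require δ ≤ 2. Then |y − 7| < 2 gives |y| < 9, and by the triangle inequality |-4y - 33| ≤ 4·9 + 33 = 69.
Hence |(-4y^2 - 5y + 7) + 224| ≤ 69|y − 7| < ε provided |y − 7| < ε/69.
Take δ = min(2, ε/69). Then 0 < |y − 7| < δ gives both |y − 7| < 2 and |y − 7| < ε/69, so |(-4y^2 - 5y + 7) + 224| < ε.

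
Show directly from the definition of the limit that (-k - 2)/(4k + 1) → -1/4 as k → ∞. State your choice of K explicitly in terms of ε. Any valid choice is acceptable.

K = (7/16)/ε

Let ε > 0. For k ≥ 1, |(-k - 2)/(4k + 1) + 1/4| = |-7|/(4(4k + 1)) = 7/(4(4k + 1)).
Since 4k + 1 ≥ 4k for k ≥ 1, this is ≤ 7/(4·4k) = (7/16)/k.
So |(-k - 2)/(4k + 1) + 1/4| < ε whenever k > (7/16)/ε.
Take K = (7/16)/ε. If k > K then |(-k - 2)/(4k + 1) + 1/4| ≤ (7/16)/k < ε.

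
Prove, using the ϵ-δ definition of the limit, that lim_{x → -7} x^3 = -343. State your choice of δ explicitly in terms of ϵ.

δ = min(1, ϵ/169)

Let ϵ > 0 be given. We seek δ > 0 with 0 < |x + 7| < δ ⇒ |x^3 + 343| < ϵ.
Factor: x^3 + 343 = (x + 7)(x^2 - 7x + 49), so |x^3 + 343| = |x + 7|·|x^2 - 7x + 49|.
Impose δ ≤ 1 so that |x| < 8; then |x^2 - 7x + 49| ≤ 169.
Hence |x^3 + 343| ≤ 169|x + 7|, which is < ϵ once |x + 7| < ϵ/169.
Take δ = min(1, ϵ/169). If 0 < |x + 7| < δ then both bounds hold and |x^3 + 343| ≤ 169|x + 7| < 169·(ϵ/169) = ϵ.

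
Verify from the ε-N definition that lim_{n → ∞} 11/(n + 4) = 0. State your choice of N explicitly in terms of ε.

Let ε > 0. For n ≥ 1, |11/(n + 4) − 0| = 11/(n + 4) ≤ 11/n.
We need 11/n < ε, i.e. n > 11/ε.
Take N = 11/ε. If n > N then |11/(n + 4)| ≤ 11/n < ε.

N = 11/ε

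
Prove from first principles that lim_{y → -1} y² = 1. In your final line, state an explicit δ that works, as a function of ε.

Let ε > 0. We seek δ > 0 with 0 < |y + 1| < δ ⇒ |y² − 1| < ε.
Factor: y² − 1 = (y + 1)(y - 1), so |y² − 1| = |y + 1|·|y - 1|.
Impose δ ≤ 1 so that |y| < 2; then |y - 1| ≤ 3.
Hence |y² − 1| ≤ 3|y + 1|, which is < ε once |y + 1| < ε/3.
Take δ = min(1, ε/3). If 0 < |y + 1| < δ then both bounds hold and |y² − 1| ≤ 3|y + 1| < 3·(ε/3) = ε.

δ = min(1, ε/3)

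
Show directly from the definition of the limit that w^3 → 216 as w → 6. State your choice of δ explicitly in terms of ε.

δ = min(1, ε/127)

Suppose ε > 0. We seek δ > 0 with 0 < |w − 6| < δ ⇒ |w^3 − 216| < ε.
Factor: w^3 − 216 = (w − 6)(w^2 + 6w + 36), so |w^3 − 216| = |w − 6|·|w^2 + 6w + 36|.
Impose δ ≤ 1 so that |w| < 7; then |w^2 + 6w + 36| ≤ 127.
Hence |w^3 − 216| ≤ 127|w − 6|, which is < ε once |w − 6| < ε/127.
Take δ = min(1, ε/127). If 0 < |w − 6| < δ then both bounds hold and |w^3 − 216| ≤ 127|w − 6| < 127·(ε/127) = ε.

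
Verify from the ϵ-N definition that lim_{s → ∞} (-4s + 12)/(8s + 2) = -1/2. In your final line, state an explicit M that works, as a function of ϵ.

Let ϵ > 0. We seek M > 0 such that s > M implies |(-4s + 12)/(8s + 2) + 1/2| < ϵ.
(-4s + 12)/(8s + 2) + 1/2 = (8(-4s + 12) − (-4)(8s + 2)) / (8(8s + 2)) = 104/(8(8s + 2)).
For s > 0 we have 8s + 2 > 8s, so |(-4s + 12)/(8s + 2) + 1/2| = 104/(8(8s + 2)) < 104/(8·8s) = (13/8)/s.
Thus |(-4s + 12)/(8s + 2) + 1/2| < ϵ whenever s > (13/8)/ϵ.
Take M = (13/8)/ϵ. If s > M then |(-4s + 12)/(8s + 2) + 1/2| < (13/8)/s < ϵ.

M = (13/8)/ϵ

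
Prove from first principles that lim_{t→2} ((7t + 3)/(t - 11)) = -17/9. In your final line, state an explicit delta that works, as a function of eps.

delta = min(9/2, (81/160)eps)

Suppose eps > 0. We want delta > 0 with 0 < |t − 2| < delta ⇒ |(7t + 3)/(t - 11) + 17/9| < eps.
Combining over a common denominator, (7t + 3)/(t - 11) + 17/9 = [(7t + 3)·(-9) − 17·(t - 11)] / [(-9)·(t - 11)] = -80(t − 2) / ((-9)(t - 11)).
So |(7t + 3)/(t - 11) + 17/9| = 80|t − 2| / (9·|t − 11|).
Require delta ≤ 9/2, so |t − 11| ≥ |-9| − |t − 2| > 9 − 9/2 = 9/2.
Hence |(7t + 3)/(t - 11) + 17/9| < 80|t − 2|/(9·(9/2)) = (160/81)|t − 2|, which is < eps once |t − 2| < (81/160)eps.
Take delta = min(9/2, (81/160)eps). Then 0 < |t − 2| < delta forces both bounds, so |(7t + 3)/(t - 11) + 17/9| < eps.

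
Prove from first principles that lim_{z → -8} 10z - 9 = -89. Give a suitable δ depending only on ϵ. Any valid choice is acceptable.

δ = ϵ/10

Suppose ϵ > 0. We need δ > 0 so that 0 < |z + 8| < δ implies |(10z - 9) + 89| < ϵ.
Since (10z - 9) + 89 = 10(z + 8), we have |(10z - 9) + 89| = 10|z + 8|.
So 10|z + 8| < ϵ exactly when |z + 8| < ϵ/10.
Take δ = ϵ/10. If 0 < |z + 8| < δ then |(10z - 9) + 89| = 10|z + 8| < 10·(ϵ/10) = ϵ.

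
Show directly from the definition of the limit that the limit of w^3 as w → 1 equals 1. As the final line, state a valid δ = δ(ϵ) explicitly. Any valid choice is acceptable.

Fix ϵ > 0. We seek δ > 0 with 0 < |w − 1| < δ ⇒ |w^3 − 1| < ϵ.
Factor: w^3 − 1 = (w − 1)(w^2 + w + 1), so |w^3 − 1| = |w − 1|·|w^2 + w + 1|.
Impose δ ≤ 1 so that |w| < 2; then |w^2 + w + 1| ≤ 7.
Hence |w^3 − 1| ≤ 7|w − 1|, which is < ϵ once |w − 1| < ϵ/7.
Take δ = min(1, ϵ/7). If 0 < |w − 1| < δ then both bounds hold and |w^3 − 1| ≤ 7|w − 1| < 7·(ϵ/7) = ϵ.

δ = min(1, ϵ/7)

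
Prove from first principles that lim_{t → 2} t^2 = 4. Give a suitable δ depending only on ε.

Let ε > 0 be given. We seek δ > 0 with 0 < |t − 2| < δ ⇒ |t^2 − 4| < ε.
Factor: t^2 − 4 = (t − 2)(t + 2), so |t^2 − 4| = |t − 2|·|t + 2|.
Restrict δ ≤ 1. Then |t − 2| < 1 gives |t| < 3, so by the triangle inequality |t + 2| ≤ 3 + 2 = 5.
Hence |t^2 − 4| ≤ 5|t − 2|, which is < ε once |t − 2| < ε/5.
Take δ = min(1, ε/5). If 0 < |t − 2| < δ then both bounds hold and |t^2 − 4| ≤ 5|t − 2| < 5·(ε/5) = ε.

δ = min(1, ε/5)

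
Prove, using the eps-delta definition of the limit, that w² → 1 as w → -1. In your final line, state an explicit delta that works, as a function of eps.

delta = min(1, eps/3)

Fix eps > 0. We seek delta > 0 with 0 < |w + 1| < delta ⇒ |w² − 1| < eps.
Factor: w² − 1 = (w + 1)(w - 1), so |w² − 1| = |w + 1|·|w - 1|.
Impose delta ≤ 1 so that |w| < 2; then |w - 1| ≤ 3.
Hence |w² − 1| ≤ 3|w + 1|, which is < eps once |w + 1| < eps/3.
Take delta = min(1, eps/3). If 0 < |w + 1| < delta then both bounds hold and |w² − 1| ≤ 3|w + 1| < 3·(eps/3) = eps.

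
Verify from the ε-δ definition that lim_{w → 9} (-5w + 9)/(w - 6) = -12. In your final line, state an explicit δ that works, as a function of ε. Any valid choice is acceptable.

δ = min(3/2, (3/14)ε)

Let ε > 0 be given. We want δ > 0 with 0 < |w − 9| < δ ⇒ |(-5w + 9)/(w - 6) + 12| < ε.
Combining over a common denominator, (-5w + 9)/(w - 6) + 12 = [(-5w + 9)·3 − (-36)·(w - 6)] / [3·(w - 6)] = 21(w − 9) / (3(w - 6)).
So |(-5w + 9)/(w - 6) + 12| = 21|w − 9| / (3·|w − 6|).
Restrict δ ≤ 3/2. Then |w − 9| < 3/2 gives |w − 6| = |(w − 9) + 3| ≥ 3 − 3/2 = 3/2.
Hence |(-5w + 9)/(w - 6) + 12| < 21|w − 9|/(3·(3/2)) = (14/3)|w − 9|, which is < ε once |w − 9| < (3/14)ε.
Take δ = min(3/2, (3/14)ε). Then 0 < |w − 9| < δ forces both bounds, so |(-5w + 9)/(w - 6) + 12| < ε.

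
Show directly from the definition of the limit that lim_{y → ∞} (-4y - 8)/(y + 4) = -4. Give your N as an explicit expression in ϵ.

Let ϵ > 0. We seek N > 0 such that y > N implies |(-4y - 8)/(y + 4) + 4| < ϵ.
(-4y - 8)/(y + 4) + 4 = ((-4y - 8) − (-4)(y + 4)) / ((y + 4)) = 8/((y + 4)).
For y > 0 we have y + 4 > y, so |(-4y - 8)/(y + 4) + 4| = 8/((y + 4)) < 8/(y) = 8/y.
Thus |(-4y - 8)/(y + 4) + 4| < ϵ whenever y > 8/ϵ.
Take N = 8/ϵ. If y > N then |(-4y - 8)/(y + 4) + 4| < 8/y < ϵ.

N = 8/ϵ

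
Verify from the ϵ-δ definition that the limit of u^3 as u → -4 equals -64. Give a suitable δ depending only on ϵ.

δ = min(1, ϵ/61)

Let ϵ > 0 be given. We seek δ > 0 with 0 < |u + 4| < δ ⇒ |u^3 + 64| < ϵ.
Factor: u^3 + 64 = (u + 4)(u^2 - 4u + 16), so |u^3 + 64| = |u + 4|·|u^2 - 4u + 16|.
Impose δ ≤ 1 so that |u| < 5; then |u^2 - 4u + 16| ≤ 61.
Hence |u^3 + 64| ≤ 61|u + 4|, which is < ϵ once |u + 4| < ϵ/61.
Take δ = min(1, ϵ/61). If 0 < |u + 4| < δ then both bounds hold and |u^3 + 64| ≤ 61|u + 4| < 61·(ϵ/61) = ϵ.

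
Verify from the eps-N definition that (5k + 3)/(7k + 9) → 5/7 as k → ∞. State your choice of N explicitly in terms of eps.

Let eps > 0. For k ≥ 1, |(5k + 3)/(7k + 9) − (5/7)| = |-24|/(7(7k + 9)) = 24/(7(7k + 9)).
Since 7k + 9 ≥ 7k for k ≥ 1, this is ≤ 24/(7·7k) = (24/49)/k.
So |(5k + 3)/(7k + 9) − (5/7)| < eps whenever k > (24/49)/eps.
Take N = (24/49)/eps. If k > N then |(5k + 3)/(7k + 9) − (5/7)| ≤ (24/49)/k < eps.

N = (24/49)/eps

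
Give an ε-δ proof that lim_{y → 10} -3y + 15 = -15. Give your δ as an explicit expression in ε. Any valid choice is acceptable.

Let ε > 0. We need δ > 0 so that 0 < |y − 10| < δ implies |(-3y + 15) + 15| < ε.
|(-3y + 15) + 15| = |-3y + 30| = 3|y − 10|.
So 3|y − 10| < ε exactly when |y − 10| < ε/3.
Take δ = ε/3. If 0 < |y − 10| < δ then |(-3y + 15) + 15| = 3|y − 10| < 3·(ε/3) = ε.

δ = ε/3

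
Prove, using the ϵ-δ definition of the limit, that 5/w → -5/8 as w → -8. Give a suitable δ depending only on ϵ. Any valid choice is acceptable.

δ = min(4, (32/5)ϵ)

Fix ϵ > 0. We seek δ > 0 such that 0 < |w + 8| < δ implies |5/w + 5/8| < ϵ.
|5/w + 5/8| = 5·|-8 − w|/(8·|w|) = 5|w + 8|/(8|w|).
Require δ ≤ 4 so that |w| > 8 − 4 = 4, hence 8|w| > 32.
Then |5/w + 5/8| < 5|w + 8|/32, which is < ϵ when |w + 8| < (32/5)ϵ.
Take δ = min(4, (32/5)ϵ). Then 0 < |w + 8| < δ gives both |w + 8| < 4 and |w + 8| < (32/5)ϵ, so |5/w + 5/8| < ϵ.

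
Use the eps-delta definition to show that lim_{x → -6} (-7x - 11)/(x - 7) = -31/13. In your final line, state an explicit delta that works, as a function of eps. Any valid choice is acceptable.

Let eps > 0. We want delta > 0 with 0 < |x + 6| < delta ⇒ |(-7x - 11)/(x - 7) + 31/13| < eps.
Combining over a common denominator, (-7x - 11)/(x - 7) + 31/13 = [(-7x - 11)·(-13) − 31·(x - 7)] / [(-13)·(x - 7)] = 60(x + 6) / ((-13)(x - 7)).
So |(-7x - 11)/(x - 7) + 31/13| = 60|x + 6| / (13·|x − 7|).
Restrict delta ≤ 13/2. Then |x + 6| < 13/2 gives |x − 7| = |(x + 6) + (-13)| ≥ 13 − 13/2 = 13/2.
Hence |(-7x - 11)/(x - 7) + 31/13| < 60|x + 6|/(13·(13/2)) = (120/169)|x + 6|, which is < eps once |x + 6| < (169/120)eps.
Take delta = min(13/2, (169/120)eps). Then 0 < |x + 6| < delta forces both bounds, so |(-7x - 11)/(x - 7) + 31/13| < eps.

delta = min(13/2, (169/120)eps)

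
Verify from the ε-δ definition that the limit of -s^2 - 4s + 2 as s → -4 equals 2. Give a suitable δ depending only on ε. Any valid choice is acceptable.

δ = min(1, ε/5)

Suppose ε > 0. We want δ > 0 such that 0 < |s + 4| < δ implies |(-s^2 - 4s + 2) − 2| < ε.
(-s^2 - 4s + 2) − 2 = -s^2 - 4s = (s + 4)(-s).
So |(-s^2 - 4s + 2) − 2| = |s + 4|·|-s|.
Assume first that |s + 4| < 1, so |s| < 5. Then |-s| ≤ 5 = 5.
Hence |(-s^2 - 4s + 2) − 2| ≤ 5|s + 4| < ε provided |s + 4| < ε/5.
Take δ = min(1, ε/5). Then 0 < |s + 4| < δ gives both |s + 4| < 1 and |s + 4| < ε/5, so |(-s^2 - 4s + 2) − 2| < ε.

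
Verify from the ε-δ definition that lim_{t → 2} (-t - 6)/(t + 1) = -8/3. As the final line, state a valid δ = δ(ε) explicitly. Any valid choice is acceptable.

Suppose ε > 0. We want δ > 0 with 0 < |t − 2| < δ ⇒ |(-t - 6)/(t + 1) + 8/3| < ε.
Combining over a common denominator, (-t - 6)/(t + 1) + 8/3 = [(-t - 6)·3 − (-8)·(t + 1)] / [3·(t + 1)] = 5(t − 2) / (3(t + 1)).
So |(-t - 6)/(t + 1) + 8/3| = 5|t − 2| / (3·|t + 1|).
Restrict δ ≤ 3/2. Then |t − 2| < 3/2 gives |t + 1| = |(t − 2) + 3| ≥ 3 − 3/2 = 3/2.
Hence |(-t - 6)/(t + 1) + 8/3| < 5|t − 2|/(3·(3/2)) = (10/9)|t − 2|, which is < ε once |t − 2| < (9/10)ε.
Take δ = min(3/2, (9/10)ε). Then 0 < |t − 2| < δ forces both bounds, so |(-t - 6)/(t + 1) + 8/3| < ε.

δ = min(3/2, (9/10)ε)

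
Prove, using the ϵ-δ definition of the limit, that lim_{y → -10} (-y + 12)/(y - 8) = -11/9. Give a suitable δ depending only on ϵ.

δ = min(9, (81/2)ϵ)

Let ϵ > 0 be given. We want δ > 0 with 0 < |y + 10| < δ ⇒ |(-y + 12)/(y - 8) + 11/9| < ϵ.
Combining over a common denominator, (-y + 12)/(y - 8) + 11/9 = [(-y + 12)·(-18) − 22·(y - 8)] / [(-18)·(y - 8)] = -4(y + 10) / ((-18)(y - 8)).
So |(-y + 12)/(y - 8) + 11/9| = 4|y + 10| / (18·|y − 8|).
Require δ ≤ 9, so |y − 8| ≥ |-18| − |y + 10| > 18 − 9 = 9.
Hence |(-y + 12)/(y - 8) + 11/9| < 4|y + 10|/(18·9) = (2/81)|y + 10|, which is < ϵ once |y + 10| < (81/2)ϵ.
Take δ = min(9, (81/2)ϵ). Then 0 < |y + 10| < δ forces both bounds, so |(-y + 12)/(y - 8) + 11/9| < ϵ.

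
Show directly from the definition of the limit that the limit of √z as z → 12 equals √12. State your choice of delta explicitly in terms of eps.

delta = min(12, √12·eps)

Suppose eps > 0. We want delta > 0 such that 0 < |z − 12| < delta implies |√z − √12| < eps.
Multiplying by the conjugate, |√z − √12| = |z − 12|/(√z + √12).
Restrict delta ≤ 12 so that |z − 12| < 12 forces z > 0, and then √z + √12 > √12.
Hence |√z − √12| < |z − 12|/√12, which is < eps once |z − 12| < √12·eps.
Take delta = min(12, √12·eps). If 0 < |z − 12| < delta then z > 0 and |√z − √12| < |z − 12|/√12 < eps.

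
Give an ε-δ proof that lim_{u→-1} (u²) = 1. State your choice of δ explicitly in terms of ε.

δ = min(2, ε/4)

Let ε > 0 be given. We seek δ > 0 with 0 < |u + 1| < δ ⇒ |u² − 1| < ε.
Factor: u² − 1 = (u + 1)(u - 1), so |u² − 1| = |u + 1|·|u - 1|.
Restrict δ ≤ 2. Then |u + 1| < 2 gives |u| < 3, so by the triangle inequality |u - 1| ≤ 3 + 1 = 4.
Hence |u² − 1| ≤ 4|u + 1|, which is < ε once |u + 1| < ε/4.
Take δ = min(2, ε/4). If 0 < |u + 1| < δ then both bounds hold and |u² − 1| ≤ 4|u + 1| < 4·(ε/4) = ε.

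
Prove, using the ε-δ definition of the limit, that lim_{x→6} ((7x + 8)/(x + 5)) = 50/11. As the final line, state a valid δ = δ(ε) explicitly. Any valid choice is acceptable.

Let ε > 0. We want δ > 0 with 0 < |x − 6| < δ ⇒ |(7x + 8)/(x + 5) − (50/11)| < ε.
Combining over a common denominator, (7x + 8)/(x + 5) − (50/11) = [(7x + 8)·11 − 50·(x + 5)] / [11·(x + 5)] = 27(x − 6) / (11(x + 5)).
So |(7x + 8)/(x + 5) − (50/11)| = 27|x − 6| / (11·|x + 5|).
Restrict δ ≤ 11/2. Then |x − 6| < 11/2 gives |x + 5| = |(x − 6) + 11| ≥ 11 − 11/2 = 11/2.
Hence |(7x + 8)/(x + 5) − (50/11)| < 27|x − 6|/(11·(11/2)) = (54/121)|x − 6|, which is < ε once |x − 6| < (121/54)ε.
Take δ = min(11/2, (121/54)ε). Then 0 < |x − 6| < δ forces both bounds, so |(7x + 8)/(x + 5) − (50/11)| < ε.

δ = min(11/2, (121/54)ε)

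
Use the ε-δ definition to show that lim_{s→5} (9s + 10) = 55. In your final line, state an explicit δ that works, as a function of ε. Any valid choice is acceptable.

Suppose ε > 0. We need δ > 0 so that 0 < |s − 5| < δ implies |(9s + 10) − 55| < ε.
|(9s + 10) − 55| = |9s - 45| = 9|s − 5|.
So 9|s − 5| < ε exactly when |s − 5| < ε/9.
Take δ = ε/9. If 0 < |s − 5| < δ then |(9s + 10) − 55| = 9|s − 5| < 9·(ε/9) = ε.

δ = ε/9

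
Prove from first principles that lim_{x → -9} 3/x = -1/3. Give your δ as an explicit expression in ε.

Let ε > 0 be given. We seek δ > 0 such that 0 < |x + 9| < δ implies |3/x + 1/3| < ε.
|3/x + 1/3| = 3·|-9 − x|/(9·|x|) = 3|x + 9|/(9|x|).
Require δ ≤ 9/2 so that |x| > 9 − 9/2 = 9/2, hence 9|x| > 81/2.
Then |3/x + 1/3| < 3|x + 9|/(81/2), which is < ε when |x + 9| < (27/2)ε.
Take δ = min(9/2, (27/2)ε). Then 0 < |x + 9| < δ gives both |x + 9| < 9/2 and |x + 9| < (27/2)ε, so |3/x + 1/3| < ε.

δ = min(9/2, (27/2)ε)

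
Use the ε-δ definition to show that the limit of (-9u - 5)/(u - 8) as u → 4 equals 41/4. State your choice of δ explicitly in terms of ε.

δ = min(2, (8/77)ε)

Fix ε > 0. We want δ > 0 with 0 < |u − 4| < δ ⇒ |(-9u - 5)/(u - 8) − (41/4)| < ε.
Combining over a common denominator, (-9u - 5)/(u - 8) − (41/4) = [(-9u - 5)·(-4) − (-41)·(u - 8)] / [(-4)·(u - 8)] = 77(u − 4) / ((-4)(u - 8)).
So |(-9u - 5)/(u - 8) − (41/4)| = 77|u − 4| / (4·|u − 8|).
Require δ ≤ 2, so |u − 8| ≥ |-4| − |u − 4| > 4 − 2 = 2.
Hence |(-9u - 5)/(u - 8) − (41/4)| < 77|u − 4|/(4·2) = (77/8)|u − 4|, which is < ε once |u − 4| < (8/77)ε.
Take δ = min(2, (8/77)ε). Then 0 < |u − 4| < δ forces both bounds, so |(-9u - 5)/(u - 8) − (41/4)| < ε.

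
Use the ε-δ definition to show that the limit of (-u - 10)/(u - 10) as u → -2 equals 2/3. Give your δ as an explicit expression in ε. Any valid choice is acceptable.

Fix ε > 0. We want δ > 0 with 0 < |u + 2| < δ ⇒ |(-u - 10)/(u - 10) − (2/3)| < ε.
Combining over a common denominator, (-u - 10)/(u - 10) − (2/3) = [(-u - 10)·(-12) − (-8)·(u - 10)] / [(-12)·(u - 10)] = 20(u + 2) / ((-12)(u - 10)).
So |(-u - 10)/(u - 10) − (2/3)| = 20|u + 2| / (12·|u − 10|).
Restrict δ ≤ 6. Then |u + 2| < 6 gives |u − 10| = |(u + 2) + (-12)| ≥ 12 − 6 = 6.
Hence |(-u - 10)/(u - 10) − (2/3)| < 20|u + 2|/(12·6) = (5/18)|u + 2|, which is < ε once |u + 2| < (18/5)ε.
Take δ = min(6, (18/5)ε). Then 0 < |u + 2| < δ forces both bounds, so |(-u - 10)/(u - 10) − (2/3)| < ε.

δ = min(6, (18/5)ε)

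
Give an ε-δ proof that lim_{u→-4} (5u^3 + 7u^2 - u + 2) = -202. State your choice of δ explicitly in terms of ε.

Let ε > 0. We want δ > 0 such that 0 < |u + 4| < δ implies |(5u^3 + 7u^2 - u + 2) + 202| < ε.
(5u^3 + 7u^2 - u + 2) + 202 = 5u^3 + 7u^2 - u + 204 = (u + 4)(5u^2 - 13u + 51).
So |(5u^3 + 7u^2 - u + 2) + 202| = |u + 4|·|5u^2 - 13u + 51|.
Assume first that |u + 4| < 1, so |u| < 5. Then |5u^2 - 13u + 51| ≤ 5·5^2 + 13·5 + 51 = 241.
Hence |(5u^3 + 7u^2 - u + 2) + 202| ≤ 241|u + 4| < ε provided |u + 4| < ε/241.
Choosing δ = min(1, ε/241) ensures both conditions, hence |(5u^3 + 7u^2 - u + 2) + 202| < ε.

δ = min(1, ε/241)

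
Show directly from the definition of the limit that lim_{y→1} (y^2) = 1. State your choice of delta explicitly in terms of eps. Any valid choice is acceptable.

delta = min(1, eps/3)

Let eps > 0. We seek delta > 0 with 0 < |y − 1| < delta ⇒ |y^2 − 1| < eps.
Factor: y^2 − 1 = (y − 1)(y + 1), so |y^2 − 1| = |y − 1|·|y + 1|.
Restrict delta ≤ 1. Then |y − 1| < 1 gives |y| < 2, so by the triangle inequality |y + 1| ≤ 2 + 1 = 3.
Hence |y^2 − 1| ≤ 3|y − 1|, which is < eps once |y − 1| < eps/3.
Take delta = min(1, eps/3). If 0 < |y − 1| < delta then both bounds hold and |y^2 − 1| ≤ 3|y − 1| < 3·(eps/3) = eps.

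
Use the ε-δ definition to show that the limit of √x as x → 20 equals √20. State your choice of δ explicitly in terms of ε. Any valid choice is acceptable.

δ = min(20, √20·ε)

Let ε > 0. We want δ > 0 such that 0 < |x − 20| < δ implies |√x − √20| < ε.
Multiplying by the conjugate, |√x − √20| = |x − 20|/(√x + √20).
Restrict δ ≤ 20 so that |x − 20| < 20 forces x > 0, and then √x + √20 > √20.
Hence |√x − √20| < |x − 20|/√20, which is < ε once |x − 20| < √20·ε.
Take δ = min(20, √20·ε). If 0 < |x − 20| < δ then x > 0 and |√x − √20| < |x − 20|/√20 < ε.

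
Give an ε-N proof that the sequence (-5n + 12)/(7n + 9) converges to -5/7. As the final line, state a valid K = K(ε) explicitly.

Fix ε > 0. For n ≥ 1, |(-5n + 12)/(7n + 9) + 5/7| = |129|/(7(7n + 9)) = 129/(7(7n + 9)).
Since 7n + 9 ≥ 7n for n ≥ 1, this is ≤ 129/(7·7n) = (129/49)/n.
So |(-5n + 12)/(7n + 9) + 5/7| < ε whenever n > (129/49)/ε.
Take K = (129/49)/ε. If n > K then |(-5n + 12)/(7n + 9) + 5/7| ≤ (129/49)/n < ε.

K = (129/49)/ε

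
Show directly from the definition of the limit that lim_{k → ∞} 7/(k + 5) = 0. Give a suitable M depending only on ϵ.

Fix ϵ > 0. For k ≥ 1, |7/(k + 5) − 0| = 7/(k + 5) ≤ 7/k.
We need 7/k < ϵ, i.e. k > 7/ϵ.
Take M = 7/ϵ. If k > M then |7/(k + 5)| ≤ 7/k < ϵ.

M = 7/ϵ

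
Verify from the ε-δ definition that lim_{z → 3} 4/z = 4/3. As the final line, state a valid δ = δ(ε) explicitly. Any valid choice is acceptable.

Fix ε > 0. We seek δ > 0 such that 0 < |z − 3| < δ implies |4/z − (4/3)| < ε.
|4/z − (4/3)| = 4·|3 − z|/(3·|z|) = 4|z − 3|/(3|z|).
Require δ ≤ 3/2 so that |z| > 3 − 3/2 = 3/2, hence 3|z| > 9/2.
Then |4/z − (4/3)| < 4|z − 3|/(9/2), which is < ε when |z − 3| < (9/8)ε.
Take δ = min(3/2, (9/8)ε). Then 0 < |z − 3| < δ gives both |z − 3| < 3/2 and |z − 3| < (9/8)ε, so |4/z − (4/3)| < ε.

δ = min(3/2, (9/8)ε)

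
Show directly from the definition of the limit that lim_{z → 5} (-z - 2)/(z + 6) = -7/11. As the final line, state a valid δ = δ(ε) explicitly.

Suppose ε > 0. We want δ > 0 with 0 < |z − 5| < δ ⇒ |(-z - 2)/(z + 6) + 7/11| < ε.
Combining over a common denominator, (-z - 2)/(z + 6) + 7/11 = [(-z - 2)·11 − (-7)·(z + 6)] / [11·(z + 6)] = -4(z − 5) / (11(z + 6)).
So |(-z - 2)/(z + 6) + 7/11| = 4|z − 5| / (11·|z + 6|).
Restrict δ ≤ 11/2. Then |z − 5| < 11/2 gives |z + 6| = |(z − 5) + 11| ≥ 11 − 11/2 = 11/2.
Hence |(-z - 2)/(z + 6) + 7/11| < 4|z − 5|/(11·(11/2)) = (8/121)|z − 5|, which is < ε once |z − 5| < (121/8)ε.
Take δ = min(11/2, (121/8)ε). Then 0 < |z − 5| < δ forces both bounds, so |(-z - 2)/(z + 6) + 7/11| < ε.

δ = min(11/2, (121/8)ε)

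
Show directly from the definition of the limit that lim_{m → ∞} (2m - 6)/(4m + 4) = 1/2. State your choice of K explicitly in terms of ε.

K = 2/ε

Let ε > 0 be given. For m ≥ 1, |(2m - 6)/(4m + 4) − (1/2)| = |-32|/(4(4m + 4)) = 32/(4(4m + 4)).
Since 4m + 4 ≥ 4m for m ≥ 1, this is ≤ 32/(4·4m) = 2/m.
So |(2m - 6)/(4m + 4) − (1/2)| < ε whenever m > 2/ε.
Take K = 2/ε. If m > K then |(2m - 6)/(4m + 4) − (1/2)| ≤ 2/m < ε.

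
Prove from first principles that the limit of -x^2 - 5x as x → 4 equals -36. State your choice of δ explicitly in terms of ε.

Let ε > 0. We want δ > 0 such that 0 < |x − 4| < δ implies |(-x^2 - 5x) + 36| < ε.
(-x^2 - 5x) + 36 = -x^2 - 5x + 36 = (x − 4)(-x - 9).
So |(-x^2 - 5x) + 36| = |x − 4|·|-x - 9|.
Require δ ≤ 2. Then |x − 4| < 2 gives |x| < 6, and by the triangle inequality |-x - 9| ≤ 6 + 9 = 15.
Hence |(-x^2 - 5x) + 36| ≤ 15|x − 4| < ε provided |x − 4| < ε/15.
Choosing δ = min(2, ε/15) ensures both conditions, hence |(-x^2 - 5x) + 36| < ε.

δ = min(2, ε/15)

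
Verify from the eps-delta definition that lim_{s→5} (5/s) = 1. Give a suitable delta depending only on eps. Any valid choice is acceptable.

Let eps > 0 be given. We seek delta > 0 such that 0 < |s − 5| < delta implies |5/s − 1| < eps.
|5/s − 1| = 5·|5 − s|/(5·|s|) = 5|s − 5|/(5|s|).
Require delta ≤ 5/2 so that |s| > 5 − 5/2 = 5/2, hence 5|s| > 25/2.
Then |5/s − 1| < 5|s − 5|/(25/2), which is < eps when |s − 5| < (5/2)eps.
Take delta = min(5/2, (5/2)eps). Then 0 < |s − 5| < delta gives both |s − 5| < 5/2 and |s − 5| < (5/2)eps, so |5/s − 1| < eps.

delta = min(5/2, (5/2)eps)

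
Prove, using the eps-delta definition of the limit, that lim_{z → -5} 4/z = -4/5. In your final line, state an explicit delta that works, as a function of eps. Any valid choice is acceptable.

Fix eps > 0. We seek delta > 0 such that 0 < |z + 5| < delta implies |4/z + 4/5| < eps.
|4/z + 4/5| = 4·|-5 − z|/(5·|z|) = 4|z + 5|/(5|z|).
Require delta ≤ 5/2 so that |z| > 5 − 5/2 = 5/2, hence 5|z| > 25/2.
Then |4/z + 4/5| < 4|z + 5|/(25/2), which is < eps when |z + 5| < (25/8)eps.
Take delta = min(5/2, (25/8)eps). Then 0 < |z + 5| < delta gives both |z + 5| < 5/2 and |z + 5| < (25/8)eps, so |4/z + 4/5| < eps.

delta = min(5/2, (25/8)eps)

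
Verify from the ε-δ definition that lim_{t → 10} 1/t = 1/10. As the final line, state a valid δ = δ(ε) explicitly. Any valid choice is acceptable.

δ = min(5, 50ε)

Fix ε > 0. We seek δ > 0 such that 0 < |t − 10| < δ implies |1/t − (1/10)| < ε.
|1/t − (1/10)| = |10 − t|/(10·|t|) = |t − 10|/(10|t|).
Restrict δ ≤ 5. Then |t − 10| < 5 gives |t| > 5, so 10|t| > 50.
Then |1/t − (1/10)| < |t − 10|/50, which is < ε when |t − 10| < 50ε.
Take δ = min(5, 50ε). Then 0 < |t − 10| < δ gives both |t − 10| < 5 and |t − 10| < 50ε, so |1/t − (1/10)| < ε.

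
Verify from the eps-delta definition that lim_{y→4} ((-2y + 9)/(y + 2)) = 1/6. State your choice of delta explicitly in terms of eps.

delta = min(3, (18/13)eps)

Fix eps > 0. We want delta > 0 with 0 < |y − 4| < delta ⇒ |(-2y + 9)/(y + 2) − (1/6)| < eps.
Combining over a common denominator, (-2y + 9)/(y + 2) − (1/6) = [(-2y + 9)·6 − 1·(y + 2)] / [6·(y + 2)] = -13(y − 4) / (6(y + 2)).
So |(-2y + 9)/(y + 2) − (1/6)| = 13|y − 4| / (6·|y + 2|).
Require delta ≤ 3, so |y + 2| ≥ |6| − |y − 4| > 6 − 3 = 3.
Hence |(-2y + 9)/(y + 2) − (1/6)| < 13|y − 4|/(6·3) = (13/18)|y − 4|, which is < eps once |y − 4| < (18/13)eps.
Take delta = min(3, (18/13)eps). Then 0 < |y − 4| < delta forces both bounds, so |(-2y + 9)/(y + 2) − (1/6)| < eps.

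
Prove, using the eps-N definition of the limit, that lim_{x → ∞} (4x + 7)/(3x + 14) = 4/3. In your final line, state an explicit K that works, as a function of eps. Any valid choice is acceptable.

K = (35/9)/eps

Let eps > 0. We seek K > 0 such that x > K implies |(4x + 7)/(3x + 14) − (4/3)| < eps.
(4x + 7)/(3x + 14) − (4/3) = (3(4x + 7) − 4(3x + 14)) / (3(3x + 14)) = -35/(3(3x + 14)).
For x > 0 we have 3x + 14 > 3x, so |(4x + 7)/(3x + 14) − (4/3)| = 35/(3(3x + 14)) < 35/(3·3x) = (35/9)/x.
Thus |(4x + 7)/(3x + 14) − (4/3)| < eps whenever x > (35/9)/eps.
Take K = (35/9)/eps. If x > K then |(4x + 7)/(3x + 14) − (4/3)| < (35/9)/x < eps.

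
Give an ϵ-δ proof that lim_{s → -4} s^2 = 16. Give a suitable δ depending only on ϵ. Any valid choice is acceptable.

δ = min(1, ϵ/9)

Let ϵ > 0 be given. We seek δ > 0 with 0 < |s + 4| < δ ⇒ |s^2 − 16| < ϵ.
Factor: s^2 − 16 = (s + 4)(s - 4), so |s^2 − 16| = |s + 4|·|s - 4|.
Impose δ ≤ 1 so that |s| < 5; then |s - 4| ≤ 9.
Hence |s^2 − 16| ≤ 9|s + 4|, which is < ϵ once |s + 4| < ϵ/9.
Take δ = min(1, ϵ/9). If 0 < |s + 4| < δ then both bounds hold and |s^2 − 16| ≤ 9|s + 4| < 9·(ϵ/9) = ϵ.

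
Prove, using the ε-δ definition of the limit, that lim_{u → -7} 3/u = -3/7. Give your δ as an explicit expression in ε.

Let ε > 0. We seek δ > 0 such that 0 < |u + 7| < δ implies |3/u + 3/7| < ε.
|3/u + 3/7| = 3·|-7 − u|/(7·|u|) = 3|u + 7|/(7|u|).
Require δ ≤ 7/2 so that |u| > 7 − 7/2 = 7/2, hence 7|u| > 49/2.
Then |3/u + 3/7| < 3|u + 7|/(49/2), which is < ε when |u + 7| < (49/6)ε.
Take δ = min(7/2, (49/6)ε). Then 0 < |u + 7| < δ gives both |u + 7| < 7/2 and |u + 7| < (49/6)ε, so |3/u + 3/7| < ε.

δ = min(7/2, (49/6)ε)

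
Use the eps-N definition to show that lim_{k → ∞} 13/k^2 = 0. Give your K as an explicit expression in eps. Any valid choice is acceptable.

K = (13/eps)^{1/2}

Fix eps > 0. For k ≥ 1, |13/k^2 − 0| = 13/k^2.
13/k^2 < eps ⇔ k^2 > 13/eps ⇔ k > (13/eps)^{1/2}.
Take K = (13/eps)^{1/2}. Then k > K implies 13/k^2 < eps.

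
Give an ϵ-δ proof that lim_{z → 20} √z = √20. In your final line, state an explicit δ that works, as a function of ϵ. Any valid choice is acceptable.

Fix ϵ > 0. We want δ > 0 such that 0 < |z − 20| < δ implies |√z − √20| < ϵ.
Multiplying by the conjugate, |√z − √20| = |z − 20|/(√z + √20).
Restrict δ ≤ 20 so that |z − 20| < 20 forces z > 0, and then √z + √20 > √20.
Hence |√z − √20| < |z − 20|/√20, which is < ϵ once |z − 20| < √20·ϵ.
Take δ = min(20, √20·ϵ). If 0 < |z − 20| < δ then z > 0 and |√z − √20| < |z − 20|/√20 < ϵ.

δ = min(20, √20·ϵ)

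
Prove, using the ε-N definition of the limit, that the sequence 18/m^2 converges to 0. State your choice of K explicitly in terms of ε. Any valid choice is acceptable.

Let ε > 0. For m ≥ 1, |18/m^2 − 0| = 18/m^2.
18/m^2 < ε ⇔ m^2 > 18/ε ⇔ m > (18/ε)^{1/2}.
Take K = (18/ε)^{1/2}. Then m > K implies 18/m^2 < ε.

K = (18/ε)^{1/2}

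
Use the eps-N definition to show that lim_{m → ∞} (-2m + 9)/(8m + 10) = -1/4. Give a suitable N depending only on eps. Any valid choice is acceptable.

N = (23/16)/eps

Fix eps > 0. For m ≥ 1, |(-2m + 9)/(8m + 10) + 1/4| = |92|/(8(8m + 10)) = 92/(8(8m + 10)).
Since 8m + 10 ≥ 8m for m ≥ 1, this is ≤ 92/(8·8m) = (23/16)/m.
So |(-2m + 9)/(8m + 10) + 1/4| < eps whenever m > (23/16)/eps.
Take N = (23/16)/eps. If m > N then |(-2m + 9)/(8m + 10) + 1/4| ≤ (23/16)/m < eps.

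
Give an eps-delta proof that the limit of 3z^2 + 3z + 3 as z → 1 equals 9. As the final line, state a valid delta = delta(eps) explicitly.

delta = min(1, eps/12)

Let eps > 0 be given. We want delta > 0 such that 0 < |z − 1| < delta implies |(3z^2 + 3z + 3) − 9| < eps.
(3z^2 + 3z + 3) − 9 = 3z^2 + 3z - 6 = (z − 1)(3z + 6).
So |(3z^2 + 3z + 3) − 9| = |z − 1|·|3z + 6|.
Assume first that |z − 1| < 1, so |z| < 2. Then |3z + 6| ≤ 3·2 + 6 = 12.
Hence |(3z^2 + 3z + 3) − 9| ≤ 12|z − 1| < eps provided |z − 1| < eps/12.
Take delta = min(1, eps/12). Then 0 < |z − 1| < delta gives both |z − 1| < 1 and |z − 1| < eps/12, so |(3z^2 + 3z + 3) − 9| < eps.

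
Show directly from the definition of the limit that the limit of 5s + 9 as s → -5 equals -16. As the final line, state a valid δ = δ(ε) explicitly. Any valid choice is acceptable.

Suppose ε > 0. We need δ > 0 so that 0 < |s + 5| < δ implies |(5s + 9) + 16| < ε.
Since (5s + 9) + 16 = 5(s + 5), we have |(5s + 9) + 16| = 5|s + 5|.
So 5|s + 5| < ε exactly when |s + 5| < ε/5.
Choosing δ = ε/5 gives |(5s + 9) + 16| = 5|s + 5| < ε whenever |s + 5| < δ.

δ = ε/5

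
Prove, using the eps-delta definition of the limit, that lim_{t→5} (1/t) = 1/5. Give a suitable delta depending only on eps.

Suppose eps > 0. We seek delta > 0 such that 0 < |t − 5| < delta implies |1/t − (1/5)| < eps.
|1/t − (1/5)| = |5 − t|/(5·|t|) = |t − 5|/(5|t|).
Restrict delta ≤ 5/2. Then |t − 5| < 5/2 gives |t| > 5/2, so 5|t| > 25/2.
Then |1/t − (1/5)| < |t − 5|/(25/2), which is < eps when |t − 5| < (25/2)eps.
Take delta = min(5/2, (25/2)eps). Then 0 < |t − 5| < delta gives both |t − 5| < 5/2 and |t − 5| < (25/2)eps, so |1/t − (1/5)| < eps.

delta = min(5/2, (25/2)eps)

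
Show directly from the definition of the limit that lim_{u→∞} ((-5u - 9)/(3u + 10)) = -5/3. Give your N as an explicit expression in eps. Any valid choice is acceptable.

Fix eps > 0. We seek N > 0 such that u > N implies |(-5u - 9)/(3u + 10) + 5/3| < eps.
(-5u - 9)/(3u + 10) + 5/3 = (3(-5u - 9) − (-5)(3u + 10)) / (3(3u + 10)) = 23/(3(3u + 10)).
For u > 0 we have 3u + 10 > 3u, so |(-5u - 9)/(3u + 10) + 5/3| = 23/(3(3u + 10)) < 23/(3·3u) = (23/9)/u.
Thus |(-5u - 9)/(3u + 10) + 5/3| < eps whenever u > (23/9)/eps.
Take N = (23/9)/eps. If u > N then |(-5u - 9)/(3u + 10) + 5/3| < (23/9)/u < eps.

N = (23/9)/eps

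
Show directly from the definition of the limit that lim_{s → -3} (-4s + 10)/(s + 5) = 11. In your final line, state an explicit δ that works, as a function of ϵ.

Let ϵ > 0. We want δ > 0 with 0 < |s + 3| < δ ⇒ |(-4s + 10)/(s + 5) − 11| < ϵ.
Combining over a common denominator, (-4s + 10)/(s + 5) − 11 = [(-4s + 10)·2 − 22·(s + 5)] / [2·(s + 5)] = -30(s + 3) / (2(s + 5)).
So |(-4s + 10)/(s + 5) − 11| = 30|s + 3| / (2·|s + 5|).
Restrict δ ≤ 1. Then |s + 3| < 1 gives |s + 5| = |(s + 3) + 2| ≥ 2 − 1 = 1.
Hence |(-4s + 10)/(s + 5) − 11| < 30|s + 3|/(2·1) = 15|s + 3|, which is < ϵ once |s + 3| < (1/15)ϵ.
Take δ = min(1, (1/15)ϵ). Then 0 < |s + 3| < δ forces both bounds, so |(-4s + 10)/(s + 5) − 11| < ϵ.

δ = min(1, (1/15)ϵ)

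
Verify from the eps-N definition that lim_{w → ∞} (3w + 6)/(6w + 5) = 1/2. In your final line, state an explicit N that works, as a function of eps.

Let eps > 0 be given. We seek N > 0 such that w > N implies |(3w + 6)/(6w + 5) − (1/2)| < eps.
(3w + 6)/(6w + 5) − (1/2) = (6(3w + 6) − 3(6w + 5)) / (6(6w + 5)) = 21/(6(6w + 5)).
For w > 0 we have 6w + 5 > 6w, so |(3w + 6)/(6w + 5) − (1/2)| = 21/(6(6w + 5)) < 21/(6·6w) = (7/12)/w.
Thus |(3w + 6)/(6w + 5) − (1/2)| < eps whenever w > (7/12)/eps.
Take N = (7/12)/eps. If w > N then |(3w + 6)/(6w + 5) − (1/2)| < (7/12)/w < eps.

N = (7/12)/eps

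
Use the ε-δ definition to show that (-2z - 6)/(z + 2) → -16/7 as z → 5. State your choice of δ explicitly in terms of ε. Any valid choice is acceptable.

Suppose ε > 0. We want δ > 0 with 0 < |z − 5| < δ ⇒ |(-2z - 6)/(z + 2) + 16/7| < ε.
Combining over a common denominator, (-2z - 6)/(z + 2) + 16/7 = [(-2z - 6)·7 − (-16)·(z + 2)] / [7·(z + 2)] = 2(z − 5) / (7(z + 2)).
So |(-2z - 6)/(z + 2) + 16/7| = 2|z − 5| / (7·|z + 2|).
Restrict δ ≤ 7/2. Then |z − 5| < 7/2 gives |z + 2| = |(z − 5) + 7| ≥ 7 − 7/2 = 7/2.
Hence |(-2z - 6)/(z + 2) + 16/7| < 2|z − 5|/(7·(7/2)) = (4/49)|z − 5|, which is < ε once |z − 5| < (49/4)ε.
Take δ = min(7/2, (49/4)ε). Then 0 < |z − 5| < δ forces both bounds, so |(-2z - 6)/(z + 2) + 16/7| < ε.

δ = min(7/2, (49/4)ε)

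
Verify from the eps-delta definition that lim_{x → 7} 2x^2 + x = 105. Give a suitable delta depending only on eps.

delta = min(2, eps/33)

Suppose eps > 0. We want delta > 0 such that 0 < |x − 7| < delta implies |(2x^2 + x) − 105| < eps.
(2x^2 + x) − 105 = 2x^2 + x - 105 = (x − 7)(2x + 15).
So |(2x^2 + x) − 105| = |x − 7|·|2x + 15|.
Require delta ≤ 2. Then |x − 7| < 2 gives |x| < 9, and by the triangle inequality |2x + 15| ≤ 2·9 + 15 = 33.
Hence |(2x^2 + x) − 105| ≤ 33|x − 7| < eps provided |x − 7| < eps/33.
Take delta = min(2, eps/33). Then 0 < |x − 7| < delta gives both |x − 7| < 2 and |x − 7| < eps/33, so |(2x^2 + x) − 105| < eps.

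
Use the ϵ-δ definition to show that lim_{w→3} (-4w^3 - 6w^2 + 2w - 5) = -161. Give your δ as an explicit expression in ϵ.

δ = min(1, ϵ/188)

Let ϵ > 0 be given. We want δ > 0 such that 0 < |w − 3| < δ implies |(-4w^3 - 6w^2 + 2w - 5) + 161| < ϵ.
(-4w^3 - 6w^2 + 2w - 5) + 161 = -4w^3 - 6w^2 + 2w + 156 = (w − 3)(-4w^2 - 18w - 52).
So |(-4w^3 - 6w^2 + 2w - 5) + 161| = |w − 3|·|-4w^2 - 18w - 52|.
Assume first that |w − 3| < 1, so |w| < 4. Then |-4w^2 - 18w - 52| ≤ 4·4^2 + 18·4 + 52 = 188.
Hence |(-4w^3 - 6w^2 + 2w - 5) + 161| ≤ 188|w − 3| < ϵ provided |w − 3| < ϵ/188.
Choosing δ = min(1, ϵ/188) ensures both conditions, hence |(-4w^3 - 6w^2 + 2w - 5) + 161| < ϵ.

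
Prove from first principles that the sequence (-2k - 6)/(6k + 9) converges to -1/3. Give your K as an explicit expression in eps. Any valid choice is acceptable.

Suppose eps > 0. For k ≥ 1, |(-2k - 6)/(6k + 9) + 1/3| = |-18|/(6(6k + 9)) = 18/(6(6k + 9)).
Since 6k + 9 ≥ 6k for k ≥ 1, this is ≤ 18/(6·6k) = (1/2)/k.
So |(-2k - 6)/(6k + 9) + 1/3| < eps whenever k > (1/2)/eps.
Take K = (1/2)/eps. If k > K then |(-2k - 6)/(6k + 9) + 1/3| ≤ (1/2)/k < eps.

K = (1/2)/eps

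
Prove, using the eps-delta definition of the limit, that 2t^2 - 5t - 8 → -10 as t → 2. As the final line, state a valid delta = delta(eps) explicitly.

Let eps > 0 be given. We want delta > 0 such that 0 < |t − 2| < delta implies |(2t^2 - 5t - 8) + 10| < eps.
(2t^2 - 5t - 8) + 10 = 2t^2 - 5t + 2 = (t − 2)(2t - 1).
So |(2t^2 - 5t - 8) + 10| = |t − 2|·|2t - 1|.
Require delta ≤ 1. Then |t − 2| < 1 gives |t| < 3, and by the triangle inequality |2t - 1| ≤ 2·3 + 1 = 7.
Hence |(2t^2 - 5t - 8) + 10| ≤ 7|t − 2| < eps provided |t − 2| < eps/7.
Take delta = min(1, eps/7). Then 0 < |t − 2| < delta gives both |t − 2| < 1 and |t − 2| < eps/7, so |(2t^2 - 5t - 8) + 10| < eps.

delta = min(1, eps/7)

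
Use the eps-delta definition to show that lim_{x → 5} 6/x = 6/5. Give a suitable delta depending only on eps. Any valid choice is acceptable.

delta = min(5/2, (25/12)eps)

Fix eps > 0. We seek delta > 0 such that 0 < |x − 5| < delta implies |6/x − (6/5)| < eps.
|6/x − (6/5)| = 6·|5 − x|/(5·|x|) = 6|x − 5|/(5|x|).
Restrict delta ≤ 5/2. Then |x − 5| < 5/2 gives |x| > 5/2, so 5|x| > 25/2.
Then |6/x − (6/5)| < 6|x − 5|/(25/2), which is < eps when |x − 5| < (25/12)eps.
Take delta = min(5/2, (25/12)eps). Then 0 < |x − 5| < delta gives both |x − 5| < 5/2 and |x − 5| < (25/12)eps, so |6/x − (6/5)| < eps.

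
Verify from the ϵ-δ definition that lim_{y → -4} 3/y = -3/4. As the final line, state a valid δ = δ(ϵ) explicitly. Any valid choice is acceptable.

Suppose ϵ > 0. We seek δ > 0 such that 0 < |y + 4| < δ implies |3/y + 3/4| < ϵ.
|3/y + 3/4| = 3·|-4 − y|/(4·|y|) = 3|y + 4|/(4|y|).
Restrict δ ≤ 2. Then |y + 4| < 2 gives |y| > 2, so 4|y| > 8.
Then |3/y + 3/4| < 3|y + 4|/8, which is < ϵ when |y + 4| < (8/3)ϵ.
Take δ = min(2, (8/3)ϵ). Then 0 < |y + 4| < δ gives both |y + 4| < 2 and |y + 4| < (8/3)ϵ, so |3/y + 3/4| < ϵ.

δ = min(2, (8/3)ϵ)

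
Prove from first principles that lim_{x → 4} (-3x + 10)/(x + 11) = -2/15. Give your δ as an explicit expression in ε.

Fix ε > 0. We want δ > 0 with 0 < |x − 4| < δ ⇒ |(-3x + 10)/(x + 11) + 2/15| < ε.
Combining over a common denominator, (-3x + 10)/(x + 11) + 2/15 = [(-3x + 10)·15 − (-2)·(x + 11)] / [15·(x + 11)] = -43(x − 4) / (15(x + 11)).
So |(-3x + 10)/(x + 11) + 2/15| = 43|x − 4| / (15·|x + 11|).
Restrict δ ≤ 15/2. Then |x − 4| < 15/2 gives |x + 11| = |(x − 4) + 15| ≥ 15 − 15/2 = 15/2.
Hence |(-3x + 10)/(x + 11) + 2/15| < 43|x − 4|/(15·(15/2)) = (86/225)|x − 4|, which is < ε once |x − 4| < (225/86)ε.
Take δ = min(15/2, (225/86)ε). Then 0 < |x − 4| < δ forces both bounds, so |(-3x + 10)/(x + 11) + 2/15| < ε.

δ = min(15/2, (225/86)ε)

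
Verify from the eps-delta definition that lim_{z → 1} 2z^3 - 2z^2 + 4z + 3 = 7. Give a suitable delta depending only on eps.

Fix eps > 0. We want delta > 0 such that 0 < |z − 1| < delta implies |(2z^3 - 2z^2 + 4z + 3) − 7| < eps.
(2z^3 - 2z^2 + 4z + 3) − 7 = 2z^3 - 2z^2 + 4z - 4 = (z − 1)(2z^2 + 4).
So |(2z^3 - 2z^2 + 4z + 3) − 7| = |z − 1|·|2z^2 + 4|.
Require delta ≤ 1. Then |z − 1| < 1 gives |z| < 2, and by the triangle inequality |2z^2 + 4| ≤ 2·2^2 + 4 = 12.
Hence |(2z^3 - 2z^2 + 4z + 3) − 7| ≤ 12|z − 1| < eps provided |z − 1| < eps/12.
Choosing delta = min(1, eps/12) ensures both conditions, hence |(2z^3 - 2z^2 + 4z + 3) − 7| < eps.

delta = min(1, eps/12)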